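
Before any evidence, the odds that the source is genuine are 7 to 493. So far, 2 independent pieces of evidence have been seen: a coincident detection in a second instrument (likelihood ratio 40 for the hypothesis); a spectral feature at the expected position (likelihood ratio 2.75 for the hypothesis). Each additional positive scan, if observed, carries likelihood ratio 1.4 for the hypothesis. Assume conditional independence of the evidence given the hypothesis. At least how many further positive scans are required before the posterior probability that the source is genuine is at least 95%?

8

Prior odds = 7/493.
Combined Bayes factor of the evidence already in hand = 40 × 2.75 = 110.
Odds after that evidence = (7/493) × 110 = 770/493.
Target odds = 0.95/0.05 = 19.
Need 1.4ⁿ ≥ 19 ÷ (770/493) = 9367/770.
1.4⁷ = 823543/78125 falls short of 9367/770 but 1.4⁸ = 5764801/390625 reaches it, so n = 8.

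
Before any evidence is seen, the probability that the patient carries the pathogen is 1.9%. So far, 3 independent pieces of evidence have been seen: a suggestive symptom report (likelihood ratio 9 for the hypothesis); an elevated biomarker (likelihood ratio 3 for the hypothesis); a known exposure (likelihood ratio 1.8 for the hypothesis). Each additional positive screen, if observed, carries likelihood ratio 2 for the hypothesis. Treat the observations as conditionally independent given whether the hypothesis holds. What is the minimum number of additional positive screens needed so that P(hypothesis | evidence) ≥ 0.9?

Prior odds = 0.019/0.981 = 19/981.
Combined Bayes factor of the evidence already in hand = 9 × 3 × 1.8 = 48.6.
Odds after that evidence = (19/981) × 48.6 = 513/545.
Target odds = 0.9/0.1 = 9.
Need 2ⁿ ≥ 9 ÷ (513/545) = 545/57.
2³ = 8 falls short of 545/57 but 2⁴ = 16 reaches it, so n = 4.

4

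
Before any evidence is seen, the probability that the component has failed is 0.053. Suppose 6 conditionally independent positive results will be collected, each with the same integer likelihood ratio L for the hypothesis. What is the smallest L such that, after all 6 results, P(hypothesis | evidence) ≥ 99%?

4

Prior odds = 0.053/0.947 = 53/947.
Target odds = 0.99/0.01 = 99.
Need L⁶ ≥ 99 ÷ (53/947) = 93753/53.
3⁶ = 729 < 93753/53 ≤ 4096 = 4⁶, so L = 4.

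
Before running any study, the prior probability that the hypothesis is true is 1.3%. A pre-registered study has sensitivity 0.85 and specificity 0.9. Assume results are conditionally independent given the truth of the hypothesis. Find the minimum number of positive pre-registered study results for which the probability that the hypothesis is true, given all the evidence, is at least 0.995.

5

Prior odds: 0.013 ÷ 0.987 = 13/987.
False-positive rate = 1 − 0.9 = 0.1; likelihood ratio of a positive = 0.85/0.1 = 8.5.
Target odds: 0.995 ÷ 0.005 = 199.
Need (13/987) × 8.5ⁿ ≥ 199, i.e. 8.5ⁿ ≥ 196413/13.
8.5⁴ = 5220.0625 falls short of 196413/13 but 8.5⁵ = 44370.53125 reaches it, so n = 5.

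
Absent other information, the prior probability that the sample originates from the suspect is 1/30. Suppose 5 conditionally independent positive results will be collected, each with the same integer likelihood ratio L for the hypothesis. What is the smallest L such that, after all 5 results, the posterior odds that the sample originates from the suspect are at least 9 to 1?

Prior odds = (1/30)/(29/30) = 1/29.
Target odds = 9.
Need L⁵ ≥ 9 ÷ (1/29) = 261.
3⁵ = 243 < 261 ≤ 1024 = 4⁵, so L = 4.

4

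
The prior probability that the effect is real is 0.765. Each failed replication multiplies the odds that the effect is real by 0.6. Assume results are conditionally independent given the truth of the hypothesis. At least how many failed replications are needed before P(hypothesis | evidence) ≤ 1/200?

13

Prior odds = 0.765/0.235 = 153/47.
Likelihood ratio per failed replication = 0.6.
Target odds: 0.005 ÷ 0.995 = 1/199.
Require 0.6ⁿ ≤ 1/199 ÷ (153/47) = 47/30447.
0.6¹² = 531441/244140625 is still above 47/30447 but 0.6¹³ ≈0.00130607 is at or below it, so n = 13.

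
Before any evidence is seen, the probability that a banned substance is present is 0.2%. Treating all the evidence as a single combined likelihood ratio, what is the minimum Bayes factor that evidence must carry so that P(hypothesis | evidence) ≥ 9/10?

Prior odds = 0.002/0.998 = 1/499.
Target odds = 0.9/0.1 = 9.
Required Bayes factor = 9 ÷ (1/499) = 4491.

4491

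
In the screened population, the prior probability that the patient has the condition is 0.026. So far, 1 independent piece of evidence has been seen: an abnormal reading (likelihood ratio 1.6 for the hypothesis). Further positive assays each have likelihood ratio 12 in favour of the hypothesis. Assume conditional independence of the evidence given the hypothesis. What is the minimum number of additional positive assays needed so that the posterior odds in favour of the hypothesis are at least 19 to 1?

Prior odds = 0.026/0.974 = 13/487.
Bayes factor of the evidence already in hand = 1.6.
Odds after that evidence = (13/487) × 1.6 = 104/2435.
Target odds = 19.
Need 12ⁿ ≥ 19 ÷ (104/2435) = 46265/104.
12² = 144 falls short of 46265/104 but 12³ = 1728 reaches it, so n = 3.

3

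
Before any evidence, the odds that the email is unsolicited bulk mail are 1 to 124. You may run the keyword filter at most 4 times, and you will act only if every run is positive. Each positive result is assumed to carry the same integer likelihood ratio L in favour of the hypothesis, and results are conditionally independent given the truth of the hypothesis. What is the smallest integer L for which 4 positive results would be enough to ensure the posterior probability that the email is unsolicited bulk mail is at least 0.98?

Prior odds = 1/124.
Target odds = 0.98/0.02 = 49.
Need L⁴ ≥ 49 ÷ (1/124) = 6076.
8⁴ = 4096 < 6076 ≤ 6561 = 9⁴, so L = 9.

9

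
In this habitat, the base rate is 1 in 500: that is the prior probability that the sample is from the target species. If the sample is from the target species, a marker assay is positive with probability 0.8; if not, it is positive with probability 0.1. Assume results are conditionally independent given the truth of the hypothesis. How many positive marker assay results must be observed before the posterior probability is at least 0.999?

Prior odds: 0.002 ÷ 0.998 = 1/499.
Likelihood ratio of a positive = 0.8/0.1 = 8.
Target odds: 0.999 ÷ 0.001 = 999.
Require 8ⁿ ≥ 999 ÷ (1/499) = 498501.
8⁶ = 262144 falls short of 498501 but 8⁷ = 2097152 reaches it, so n = 7.

7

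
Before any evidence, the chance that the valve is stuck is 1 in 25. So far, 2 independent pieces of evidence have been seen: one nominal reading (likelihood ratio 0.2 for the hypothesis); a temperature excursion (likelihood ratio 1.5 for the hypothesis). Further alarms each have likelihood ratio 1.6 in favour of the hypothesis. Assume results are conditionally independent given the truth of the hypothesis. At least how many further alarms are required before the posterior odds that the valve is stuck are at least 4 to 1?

13

Prior odds = 0.04/0.96 = 1/24.
Combined Bayes factor of the evidence already in hand = 0.2 × 1.5 = 0.3.
Odds after that evidence = (1/24) × 0.3 = 0.0125.
Target odds = 4.
Need 1.6ⁿ ≥ 4 ÷ 0.0125 = 320.
1.6¹² ≈281.475 falls short of 320 but 1.6¹³ ≈450.36 reaches it, so n = 13.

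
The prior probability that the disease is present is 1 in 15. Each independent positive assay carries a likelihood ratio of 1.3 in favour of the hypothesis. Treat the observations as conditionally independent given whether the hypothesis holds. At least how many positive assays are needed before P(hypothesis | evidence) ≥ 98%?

Prior odds = (1/15)/(14/15) = 1/14.
Likelihood ratio per positive assay = 1.3.
Target posterior odds = 0.98/0.02 = 49.
Need (1/14) × 1.3ⁿ ≥ 49, i.e. 1.3ⁿ ≥ 686.
1.3²⁴ ≈542.801 falls short of 686 but 1.3²⁵ ≈705.641 reaches it, so n = 25.

25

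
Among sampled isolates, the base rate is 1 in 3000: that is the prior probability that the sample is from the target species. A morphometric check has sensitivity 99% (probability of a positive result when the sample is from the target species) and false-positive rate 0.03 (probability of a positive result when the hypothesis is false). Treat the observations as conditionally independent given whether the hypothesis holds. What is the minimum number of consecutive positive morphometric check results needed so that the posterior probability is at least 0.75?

3

Prior odds = (1/3000)/(2999/3000) = 1/2999.
Likelihood ratio of a positive result = 0.99/0.03 = 33.
Target posterior odds = 0.75/0.25 = 3.
Need (1/2999) × 33ⁿ ≥ 3, i.e. 33ⁿ ≥ 8997.
33² = 1089 falls short of 8997 but 33³ = 35937 reaches it, so n = 3.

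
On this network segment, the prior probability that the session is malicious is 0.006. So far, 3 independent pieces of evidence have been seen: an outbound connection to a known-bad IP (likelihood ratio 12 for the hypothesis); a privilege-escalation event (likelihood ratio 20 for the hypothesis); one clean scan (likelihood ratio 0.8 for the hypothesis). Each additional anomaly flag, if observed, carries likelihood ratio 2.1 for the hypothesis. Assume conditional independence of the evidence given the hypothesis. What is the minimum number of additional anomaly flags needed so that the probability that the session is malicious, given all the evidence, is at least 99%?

6

Prior odds = 0.006/0.994 = 3/497.
Combined Bayes factor of the evidence already in hand = 12 × 20 × 0.8 = 192.
Odds after that evidence = (3/497) × 192 = 576/497.
Target odds = 0.99/0.01 = 99.
Need 2.1ⁿ ≥ 99 ÷ (576/497) = 85.421875.
2.1⁵ = 4084101/100000 falls short of 85.421875 but 2.1⁶ = 85766121/1000000 reaches it, so n = 6.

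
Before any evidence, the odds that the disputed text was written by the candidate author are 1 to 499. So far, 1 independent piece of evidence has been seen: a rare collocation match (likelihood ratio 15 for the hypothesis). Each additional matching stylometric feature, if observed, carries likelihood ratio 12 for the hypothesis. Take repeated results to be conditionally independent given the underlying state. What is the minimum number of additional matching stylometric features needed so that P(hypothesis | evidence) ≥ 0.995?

Prior odds = 1/499.
Bayes factor of the evidence already in hand = 15.
Odds after that evidence = (1/499) × 15 = 15/499.
Target odds = 0.995/0.005 = 199.
Need 12ⁿ ≥ 199 ÷ (15/499) = 99301/15.
12³ = 1728 falls short of 99301/15 but 12⁴ = 20736 reaches it, so n = 4.

4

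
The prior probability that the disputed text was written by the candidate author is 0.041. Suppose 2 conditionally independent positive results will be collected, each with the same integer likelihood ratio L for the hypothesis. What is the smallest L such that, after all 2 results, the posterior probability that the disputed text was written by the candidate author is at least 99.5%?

Prior odds = 0.041/0.959 = 41/959.
Target odds = 0.995/0.005 = 199.
Need L² ≥ 199 ÷ (41/959) = 190841/41.
68² = 4624 < 190841/41 ≤ 4761 = 69², so L = 69.

69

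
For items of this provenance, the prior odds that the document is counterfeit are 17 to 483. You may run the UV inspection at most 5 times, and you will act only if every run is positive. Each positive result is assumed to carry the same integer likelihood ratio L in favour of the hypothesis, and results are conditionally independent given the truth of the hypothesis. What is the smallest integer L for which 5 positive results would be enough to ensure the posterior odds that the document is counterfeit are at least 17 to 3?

3

Prior odds = 17/483.
Target odds = 17/3.
Need L⁵ ≥ 17/3 ÷ (17/483) = 161.
2⁵ = 32 < 161 ≤ 243 = 3⁵, so L = 3.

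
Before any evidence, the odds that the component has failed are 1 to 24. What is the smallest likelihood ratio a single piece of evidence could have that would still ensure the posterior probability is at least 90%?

Prior odds = 1/24.
Target odds = 0.9/0.1 = 9.
Required Bayes factor = 9 ÷ (1/24) = 216.

216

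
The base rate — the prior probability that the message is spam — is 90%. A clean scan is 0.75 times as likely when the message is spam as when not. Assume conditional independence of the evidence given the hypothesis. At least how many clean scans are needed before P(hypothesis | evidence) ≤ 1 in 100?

Prior odds = 0.9/0.1 = 9.
Likelihood ratio per clean scan = 0.75.
Target odds: 0.01 ÷ 0.99 = 1/99.
Require 0.75ⁿ ≤ 1/99 ÷ 9 = 1/891.
0.75²³ ≈0.00133786 is still above 1/891 but 0.75²⁴ ≈0.00100339 is at or below it, so n = 24.

24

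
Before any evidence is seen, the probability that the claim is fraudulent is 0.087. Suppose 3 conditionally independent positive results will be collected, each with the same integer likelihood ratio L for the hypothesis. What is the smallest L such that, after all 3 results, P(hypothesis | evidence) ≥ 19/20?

Prior odds = 0.087/0.913 = 87/913.
Target odds = 0.95/0.05 = 19.
Need L³ ≥ 19 ÷ (87/913) = 17347/87.
5³ = 125 < 17347/87 ≤ 216 = 6³, so L = 6.

6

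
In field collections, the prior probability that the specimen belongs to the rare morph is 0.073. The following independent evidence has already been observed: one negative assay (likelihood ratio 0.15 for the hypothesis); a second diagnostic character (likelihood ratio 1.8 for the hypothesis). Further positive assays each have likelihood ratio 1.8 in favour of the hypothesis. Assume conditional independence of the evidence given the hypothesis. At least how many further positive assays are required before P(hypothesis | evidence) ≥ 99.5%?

Prior odds = 0.073/0.927 = 73/927.
Combined Bayes factor of the evidence already in hand = 0.15 × 1.8 = 0.27.
Odds after that evidence = (73/927) × 0.27 = 219/10300.
Target odds = 0.995/0.005 = 199.
Need 1.8ⁿ ≥ 199 ÷ (219/10300) = 2049700/219.
1.8¹⁵ ≈6746.64 falls short of 2049700/219 but 1.8¹⁶ ≈12144 reaches it, so n = 16.

16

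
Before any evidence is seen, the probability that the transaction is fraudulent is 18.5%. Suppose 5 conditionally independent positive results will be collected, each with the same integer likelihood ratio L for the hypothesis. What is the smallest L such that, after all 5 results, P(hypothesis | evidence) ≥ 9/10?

Prior odds = 0.185/0.815 = 37/163.
Target odds = 0.9/0.1 = 9.
Need L⁵ ≥ 9 ÷ (37/163) = 1467/37.
2⁵ = 32 < 1467/37 ≤ 243 = 3⁵, so L = 3.

3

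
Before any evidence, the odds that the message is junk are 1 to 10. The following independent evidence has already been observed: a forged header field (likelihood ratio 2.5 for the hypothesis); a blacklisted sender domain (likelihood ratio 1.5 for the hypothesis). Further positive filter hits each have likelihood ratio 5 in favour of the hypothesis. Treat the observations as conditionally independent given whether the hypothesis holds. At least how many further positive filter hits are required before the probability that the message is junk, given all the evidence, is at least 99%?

4

Prior odds = 0.1.
Combined Bayes factor of the evidence already in hand = 2.5 × 1.5 = 3.75.
Odds after that evidence = 0.1 × 3.75 = 0.375.
Target odds = 0.99/0.01 = 99.
Need 5ⁿ ≥ 99 ÷ 0.375 = 264.
5³ = 125 falls short of 264 but 5⁴ = 625 reaches it, so n = 4.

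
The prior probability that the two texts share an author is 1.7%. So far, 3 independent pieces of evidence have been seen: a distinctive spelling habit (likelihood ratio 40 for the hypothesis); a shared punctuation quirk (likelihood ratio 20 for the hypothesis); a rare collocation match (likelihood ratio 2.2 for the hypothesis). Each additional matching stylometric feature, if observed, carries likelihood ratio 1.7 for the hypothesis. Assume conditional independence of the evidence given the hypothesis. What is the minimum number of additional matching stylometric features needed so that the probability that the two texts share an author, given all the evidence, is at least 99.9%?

7

Prior odds = 0.017/0.983 = 17/983.
Combined Bayes factor of the evidence already in hand = 40 × 20 × 2.2 = 1760.
Odds after that evidence = (17/983) × 1760 = 29920/983.
Target odds = 0.999/0.001 = 999.
Need 1.7ⁿ ≥ 999 ÷ (29920/983) = 982017/29920.
1.7⁶ = 24137569/1000000 falls short of 982017/29920 but 1.7⁷ = 410338673/10000000 reaches it, so n = 7.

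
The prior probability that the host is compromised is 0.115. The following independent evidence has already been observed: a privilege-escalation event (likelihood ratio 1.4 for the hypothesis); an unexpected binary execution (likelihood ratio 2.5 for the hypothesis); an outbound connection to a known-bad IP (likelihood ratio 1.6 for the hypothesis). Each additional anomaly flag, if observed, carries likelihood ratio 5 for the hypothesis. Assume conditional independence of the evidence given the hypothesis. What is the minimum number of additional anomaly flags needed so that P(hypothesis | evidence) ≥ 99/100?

4

Prior odds = 0.115/0.885 = 23/177.
Combined Bayes factor of the evidence already in hand = 1.4 × 2.5 × 1.6 = 5.6.
Odds after that evidence = (23/177) × 5.6 = 644/885.
Target odds = 0.99/0.01 = 99.
Need 5ⁿ ≥ 99 ÷ (644/885) = 87615/644.
5³ = 125 falls short of 87615/644 but 5⁴ = 625 reaches it, so n = 4.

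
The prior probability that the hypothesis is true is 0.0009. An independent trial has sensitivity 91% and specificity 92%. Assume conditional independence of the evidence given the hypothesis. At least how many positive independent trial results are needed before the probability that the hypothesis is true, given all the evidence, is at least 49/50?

5

Prior odds = 0.0009/0.9991 = 9/9991.
False-positive rate = 1 − 0.92 = 0.08; likelihood ratio of a positive = 0.91/0.08 = 11.375.
Target posterior odds = 0.98/0.02 = 49.
Need (9/9991) × 11.375ⁿ ≥ 49, i.e. 11.375ⁿ ≥ 489559/9.
11.375⁴ = 68574961/4096 falls short of 489559/9 but 11.375⁵ ≈190439 reaches it, so n = 5.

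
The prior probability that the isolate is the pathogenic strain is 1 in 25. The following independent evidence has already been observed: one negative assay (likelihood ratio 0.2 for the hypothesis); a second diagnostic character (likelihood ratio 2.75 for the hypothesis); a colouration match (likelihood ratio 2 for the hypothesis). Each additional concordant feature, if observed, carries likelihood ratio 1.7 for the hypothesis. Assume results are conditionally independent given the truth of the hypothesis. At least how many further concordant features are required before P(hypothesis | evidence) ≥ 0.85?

Prior odds = 0.04/0.96 = 1/24.
Combined Bayes factor of the evidence already in hand = 0.2 × 2.75 × 2 = 1.1.
Odds after that evidence = (1/24) × 1.1 = 11/240.
Target odds = 0.85/0.15 = 17/3.
Need 1.7ⁿ ≥ 17/3 ÷ (11/240) = 1360/11.
1.7⁹ ≈118.588 falls short of 1360/11 but 1.7¹⁰ ≈201.599 reaches it, so n = 10.

10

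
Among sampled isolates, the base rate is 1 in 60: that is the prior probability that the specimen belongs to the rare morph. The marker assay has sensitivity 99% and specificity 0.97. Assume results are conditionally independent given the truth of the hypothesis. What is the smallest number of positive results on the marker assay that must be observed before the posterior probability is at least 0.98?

Prior odds = (1/60)/(59/60) = 1/59.
False-positive rate = 1 − 0.97 = 0.03; likelihood ratio of a positive = 0.99/0.03 = 33.
Target posterior odds = 0.98/0.02 = 49.
Need (1/59) × 33ⁿ ≥ 49, i.e. 33ⁿ ≥ 2891.
33² = 1089 falls short of 2891 but 33³ = 35937 reaches it, so n = 3.

3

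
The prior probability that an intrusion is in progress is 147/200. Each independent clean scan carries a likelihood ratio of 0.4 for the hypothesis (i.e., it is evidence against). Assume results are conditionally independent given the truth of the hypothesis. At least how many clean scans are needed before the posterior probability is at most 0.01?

Prior odds: 0.735 ÷ 0.265 = 147/53.
Likelihood ratio per clean scan = 0.4.
Target odds: 0.01 ÷ 0.99 = 1/99.
Need (147/53) × 0.4ⁿ ≤ 1/99, i.e. 0.4ⁿ ≤ 53/14553.
0.4⁶ = 64/15625 is still above 53/14553 but 0.4⁷ = 128/78125 is at or below it, so n = 7.

7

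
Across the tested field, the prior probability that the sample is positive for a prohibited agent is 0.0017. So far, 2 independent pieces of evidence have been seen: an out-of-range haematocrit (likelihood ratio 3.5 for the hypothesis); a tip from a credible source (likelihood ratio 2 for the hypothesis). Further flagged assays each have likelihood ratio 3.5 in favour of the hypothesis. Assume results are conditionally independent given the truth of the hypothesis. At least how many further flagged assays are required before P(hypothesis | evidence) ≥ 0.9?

Prior odds = 0.0017/0.9983 = 17/9983.
Combined Bayes factor of the evidence already in hand = 3.5 × 2 = 7.
Odds after that evidence = (17/9983) × 7 = 119/9983.
Target odds = 0.9/0.1 = 9.
Need 3.5ⁿ ≥ 9 ÷ (119/9983) = 89847/119.
3.5⁵ = 525.21875 falls short of 89847/119 but 3.5⁶ = 1838.265625 reaches it, so n = 6.

6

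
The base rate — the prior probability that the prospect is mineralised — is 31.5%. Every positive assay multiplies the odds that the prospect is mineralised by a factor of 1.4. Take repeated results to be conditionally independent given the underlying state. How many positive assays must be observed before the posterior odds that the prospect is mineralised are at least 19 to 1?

Prior odds = 0.315/0.685 = 63/137.
Likelihood ratio per positive assay = 1.4.
Target odds = 19.
Need (63/137) × 1.4ⁿ ≥ 19, i.e. 1.4ⁿ ≥ 2603/63.
1.4¹¹ ≈40.4957 falls short of 2603/63 but 1.4¹² ≈56.6939 reaches it, so n = 12.

12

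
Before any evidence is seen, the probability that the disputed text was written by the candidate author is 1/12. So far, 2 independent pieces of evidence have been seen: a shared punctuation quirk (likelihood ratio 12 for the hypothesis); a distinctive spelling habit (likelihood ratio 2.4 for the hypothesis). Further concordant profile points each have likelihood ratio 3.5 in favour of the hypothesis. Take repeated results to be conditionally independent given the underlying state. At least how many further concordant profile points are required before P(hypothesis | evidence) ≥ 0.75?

Prior odds = (1/12)/(11/12) = 1/11.
Combined Bayes factor of the evidence already in hand = 12 × 2.4 = 28.8.
Odds after that evidence = (1/11) × 28.8 = 144/55.
Target odds = 0.75/0.25 = 3.
Need 3.5ⁿ ≥ 3 ÷ (144/55) = 55/48.
3.5¹ = 3.5, which meets the required 55/48; so n = 1.

1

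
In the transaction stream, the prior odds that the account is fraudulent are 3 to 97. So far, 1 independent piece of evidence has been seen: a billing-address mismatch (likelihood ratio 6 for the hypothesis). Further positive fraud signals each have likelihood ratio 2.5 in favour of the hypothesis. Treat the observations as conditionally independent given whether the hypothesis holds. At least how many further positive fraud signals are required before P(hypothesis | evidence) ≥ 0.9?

Prior odds = 3/97.
Bayes factor of the evidence already in hand = 6.
Odds after that evidence = (3/97) × 6 = 18/97.
Target odds = 0.9/0.1 = 9.
Need 2.5ⁿ ≥ 9 ÷ (18/97) = 48.5.
2.5⁴ = 39.0625 falls short of 48.5 but 2.5⁵ = 97.65625 reaches it, so n = 5.

5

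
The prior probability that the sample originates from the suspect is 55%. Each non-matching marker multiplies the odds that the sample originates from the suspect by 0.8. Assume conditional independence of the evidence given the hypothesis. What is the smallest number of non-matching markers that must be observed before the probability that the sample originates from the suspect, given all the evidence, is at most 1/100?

22

Prior odds = 0.55/0.45 = 11/9.
Likelihood ratio per non-matching marker = 0.8.
Target odds: 0.01 ÷ 0.99 = 1/99.
Need (11/9) × 0.8ⁿ ≤ 1/99, i.e. 0.8ⁿ ≤ 1/121.
0.8²¹ ≈0.00922337 is still above 1/121 but 0.8²² ≈0.0073787 is at or below it, so n = 22.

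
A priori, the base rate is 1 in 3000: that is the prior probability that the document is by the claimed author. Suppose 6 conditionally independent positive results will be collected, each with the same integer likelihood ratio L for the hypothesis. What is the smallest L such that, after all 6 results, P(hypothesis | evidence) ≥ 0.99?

9

Prior odds = (1/3000)/(2999/3000) = 1/2999.
Target odds = 0.99/0.01 = 99.
Need L⁶ ≥ 99 ÷ (1/2999) = 296901.
8⁶ = 262144 < 296901 ≤ 531441 = 9⁶, so L = 9.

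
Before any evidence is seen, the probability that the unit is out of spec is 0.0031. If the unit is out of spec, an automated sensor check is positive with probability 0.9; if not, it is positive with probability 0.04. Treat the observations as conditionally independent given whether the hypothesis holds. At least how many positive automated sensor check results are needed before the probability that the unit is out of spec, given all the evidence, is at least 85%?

Prior odds: 0.0031 ÷ 0.9969 = 31/9969.
Likelihood ratio of a positive = 0.9/0.04 = 22.5.
Target posterior odds = 0.85/0.15 = 17/3.
Need (31/9969) × 22.5ⁿ ≥ 17/3, i.e. 22.5ⁿ ≥ 56491/31.
22.5² = 506.25 falls short of 56491/31 but 22.5³ = 11390.625 reaches it, so n = 3.

3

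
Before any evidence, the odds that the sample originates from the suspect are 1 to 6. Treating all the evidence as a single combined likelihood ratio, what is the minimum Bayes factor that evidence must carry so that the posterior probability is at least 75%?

18

Prior odds = 1/6.
Target odds = 0.75/0.25 = 3.
Required Bayes factor = 3 ÷ (1/6) = 18.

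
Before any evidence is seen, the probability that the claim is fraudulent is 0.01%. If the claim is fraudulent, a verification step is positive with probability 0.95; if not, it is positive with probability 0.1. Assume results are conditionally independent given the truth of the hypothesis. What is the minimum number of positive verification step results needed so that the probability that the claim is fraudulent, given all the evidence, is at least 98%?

Prior odds: 0.0001 ÷ 0.9999 = 1/9999.
Likelihood ratio of a positive = 0.95/0.1 = 9.5.
Target posterior odds = 0.98/0.02 = 49.
Need (1/9999) × 9.5ⁿ ≥ 49, i.e. 9.5ⁿ ≥ 489951.
9.5⁵ = 77378.09375 falls short of 489951 but 9.5⁶ = 47045881/64 reaches it, so n = 6.

6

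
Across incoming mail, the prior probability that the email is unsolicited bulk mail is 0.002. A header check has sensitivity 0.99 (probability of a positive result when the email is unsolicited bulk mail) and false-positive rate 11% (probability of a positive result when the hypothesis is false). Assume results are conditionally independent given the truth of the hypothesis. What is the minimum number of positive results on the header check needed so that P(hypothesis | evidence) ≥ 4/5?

Prior odds: 0.002 ÷ 0.998 = 1/499.
Likelihood ratio of a positive result = 0.99/0.11 = 9.
Target odds: 0.8 ÷ 0.2 = 4.
Require 9ⁿ ≥ 4 ÷ (1/499) = 1996.
9³ = 729 falls short of 1996 but 9⁴ = 6561 reaches it, so n = 4.

4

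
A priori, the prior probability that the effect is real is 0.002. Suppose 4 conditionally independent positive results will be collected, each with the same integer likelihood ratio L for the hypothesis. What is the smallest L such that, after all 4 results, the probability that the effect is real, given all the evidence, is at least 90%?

Prior odds = 0.002/0.998 = 1/499.
Target odds = 0.9/0.1 = 9.
Need L⁴ ≥ 9 ÷ (1/499) = 4491.
8⁴ = 4096 < 4491 ≤ 6561 = 9⁴, so L = 9.

9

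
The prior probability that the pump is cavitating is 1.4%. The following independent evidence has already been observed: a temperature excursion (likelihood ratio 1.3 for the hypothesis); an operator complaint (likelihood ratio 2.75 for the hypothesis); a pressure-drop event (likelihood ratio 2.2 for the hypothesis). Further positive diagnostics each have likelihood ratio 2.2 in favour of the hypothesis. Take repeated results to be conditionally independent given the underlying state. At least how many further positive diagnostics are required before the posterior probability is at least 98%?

8

Prior odds = 0.014/0.986 = 7/493.
Combined Bayes factor of the evidence already in hand = 1.3 × 2.75 × 2.2 = 7.865.
Odds after that evidence = (7/493) × 7.865 = 11011/98600.
Target odds = 0.98/0.02 = 49.
Need 2.2ⁿ ≥ 49 ÷ (11011/98600) = 690200/1573.
2.2⁷ = 19487171/78125 falls short of 690200/1573 but 2.2⁸ = 214358881/390625 reaches it, so n = 8.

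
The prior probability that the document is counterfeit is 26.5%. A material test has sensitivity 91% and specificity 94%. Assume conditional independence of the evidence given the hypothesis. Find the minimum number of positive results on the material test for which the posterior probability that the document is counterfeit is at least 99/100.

3

Prior odds: 0.265 ÷ 0.735 = 53/147.
False-positive rate = 1 − 0.94 = 0.06; likelihood ratio of a positive = 0.91/0.06 = 91/6.
Target odds: 0.99 ÷ 0.01 = 99.
Need (53/147) × (91/6)ⁿ ≥ 99, i.e. (91/6)ⁿ ≥ 14553/53.
(91/6)² = 8281/36 falls short of 14553/53 but (91/6)³ = 753571/216 reaches it, so n = 3.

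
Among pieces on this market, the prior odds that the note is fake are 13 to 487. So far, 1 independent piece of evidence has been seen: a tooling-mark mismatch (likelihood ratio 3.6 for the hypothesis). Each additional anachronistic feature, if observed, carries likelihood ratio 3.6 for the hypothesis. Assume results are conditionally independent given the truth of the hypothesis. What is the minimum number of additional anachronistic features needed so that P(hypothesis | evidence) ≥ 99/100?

6

Prior odds = 13/487.
Bayes factor of the evidence already in hand = 3.6.
Odds after that evidence = (13/487) × 3.6 = 234/2435.
Target odds = 0.99/0.01 = 99.
Need 3.6ⁿ ≥ 99 ÷ (234/2435) = 26785/26.
3.6⁵ = 604.66176 falls short of 26785/26 but 3.6⁶ = 34012224/15625 reaches it, so n = 6.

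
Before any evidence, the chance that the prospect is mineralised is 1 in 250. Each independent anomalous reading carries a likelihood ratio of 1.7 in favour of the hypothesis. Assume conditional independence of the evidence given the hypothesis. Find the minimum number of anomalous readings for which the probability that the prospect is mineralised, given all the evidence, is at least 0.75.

13

Prior odds = 0.004/0.996 = 1/249.
Likelihood ratio per anomalous reading = 1.7.
Target odds: 0.75 ÷ 0.25 = 3.
Require 1.7ⁿ ≥ 3 ÷ (1/249) = 747.
1.7¹² ≈582.622 falls short of 747 but 1.7¹³ ≈990.458 reaches it, so n = 13.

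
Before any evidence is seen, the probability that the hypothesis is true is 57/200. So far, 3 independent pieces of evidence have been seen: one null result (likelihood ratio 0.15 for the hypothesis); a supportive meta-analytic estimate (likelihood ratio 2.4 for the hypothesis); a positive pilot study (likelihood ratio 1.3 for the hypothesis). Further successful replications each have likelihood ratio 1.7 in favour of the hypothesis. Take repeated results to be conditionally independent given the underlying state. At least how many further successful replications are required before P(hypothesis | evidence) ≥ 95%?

Prior odds = 0.285/0.715 = 57/143.
Combined Bayes factor of the evidence already in hand = 0.15 × 2.4 × 1.3 = 0.468.
Odds after that evidence = (57/143) × 0.468 = 513/2750.
Target odds = 0.95/0.05 = 19.
Need 1.7ⁿ ≥ 19 ÷ (513/2750) = 2750/27.
1.7⁸ ≈69.7576 falls short of 2750/27 but 1.7⁹ ≈118.588 reaches it, so n = 9.

9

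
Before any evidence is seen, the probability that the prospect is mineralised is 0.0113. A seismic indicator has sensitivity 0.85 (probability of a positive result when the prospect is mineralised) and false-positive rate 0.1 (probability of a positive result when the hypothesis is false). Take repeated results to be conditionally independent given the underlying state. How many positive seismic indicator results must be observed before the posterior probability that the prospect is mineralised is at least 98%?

4

Prior odds: 0.0113 ÷ 0.9887 = 113/9887.
Likelihood ratio of a positive result = 0.85/0.1 = 8.5.
Target odds: 0.98 ÷ 0.02 = 49.
Require 8.5ⁿ ≥ 49 ÷ (113/9887) = 484463/113.
8.5³ = 614.125 falls short of 484463/113 but 8.5⁴ = 5220.0625 reaches it, so n = 4.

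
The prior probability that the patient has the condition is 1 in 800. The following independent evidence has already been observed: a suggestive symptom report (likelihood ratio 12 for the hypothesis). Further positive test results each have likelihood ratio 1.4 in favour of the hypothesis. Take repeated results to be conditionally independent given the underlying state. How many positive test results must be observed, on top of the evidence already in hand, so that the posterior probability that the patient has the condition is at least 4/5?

17

Prior odds = 0.00125/0.99875 = 1/799.
Bayes factor of the evidence already in hand = 12.
Odds after that evidence = (1/799) × 12 = 12/799.
Target odds = 0.8/0.2 = 4.
Need 1.4ⁿ ≥ 4 ÷ (12/799) = 799/3.
1.4¹⁶ ≈217.795 falls short of 799/3 but 1.4¹⁷ ≈304.913 reaches it, so n = 17.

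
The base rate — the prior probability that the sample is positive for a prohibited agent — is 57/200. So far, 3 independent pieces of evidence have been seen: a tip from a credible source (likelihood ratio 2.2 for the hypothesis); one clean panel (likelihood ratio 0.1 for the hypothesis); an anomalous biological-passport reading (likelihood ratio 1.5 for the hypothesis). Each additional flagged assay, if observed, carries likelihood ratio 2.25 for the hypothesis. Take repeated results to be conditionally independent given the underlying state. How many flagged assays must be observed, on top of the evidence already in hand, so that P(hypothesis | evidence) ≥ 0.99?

Prior odds = 0.285/0.715 = 57/143.
Combined Bayes factor of the evidence already in hand = 2.2 × 0.1 × 1.5 = 0.33.
Odds after that evidence = (57/143) × 0.33 = 171/1300.
Target odds = 0.99/0.01 = 99.
Need 2.25ⁿ ≥ 99 ÷ (171/1300) = 14300/19.
2.25⁸ = 43046721/65536 falls short of 14300/19 but 2.25⁹ = 387420489/262144 reaches it, so n = 9.

9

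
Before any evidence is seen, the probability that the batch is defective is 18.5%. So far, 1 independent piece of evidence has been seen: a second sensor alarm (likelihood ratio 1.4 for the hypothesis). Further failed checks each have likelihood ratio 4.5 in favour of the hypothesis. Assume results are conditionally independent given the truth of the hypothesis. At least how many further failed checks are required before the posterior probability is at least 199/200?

5

Prior odds = 0.185/0.815 = 37/163.
Bayes factor of the evidence already in hand = 1.4.
Odds after that evidence = (37/163) × 1.4 = 259/815.
Target odds = 0.995/0.005 = 199.
Need 4.5ⁿ ≥ 199 ÷ (259/815) = 162185/259.
4.5⁴ = 410.0625 falls short of 162185/259 but 4.5⁵ = 1845.28125 reaches it, so n = 5.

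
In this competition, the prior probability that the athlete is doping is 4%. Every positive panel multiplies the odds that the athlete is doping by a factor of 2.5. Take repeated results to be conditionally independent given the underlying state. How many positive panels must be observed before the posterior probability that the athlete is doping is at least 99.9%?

12

Prior odds: 0.04 ÷ 0.96 = 1/24.
Likelihood ratio per positive panel = 2.5.
Target odds: 0.999 ÷ 0.001 = 999.
Require 2.5ⁿ ≥ 999 ÷ (1/24) = 23976.
2.5¹¹ = 48828125/2048 falls short of 23976 but 2.5¹² = 244140625/4096 reaches it, so n = 12.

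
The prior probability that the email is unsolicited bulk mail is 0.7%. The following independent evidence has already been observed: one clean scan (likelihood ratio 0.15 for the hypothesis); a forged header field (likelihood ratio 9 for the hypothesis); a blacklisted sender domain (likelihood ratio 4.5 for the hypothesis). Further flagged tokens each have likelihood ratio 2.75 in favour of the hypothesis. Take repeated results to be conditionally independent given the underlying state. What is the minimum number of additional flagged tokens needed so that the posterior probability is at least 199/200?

Prior odds = 0.007/0.993 = 7/993.
Combined Bayes factor of the evidence already in hand = 0.15 × 9 × 4.5 = 6.075.
Odds after that evidence = (7/993) × 6.075 = 567/13240.
Target odds = 0.995/0.005 = 199.
Need 2.75ⁿ ≥ 199 ÷ (567/13240) = 2634760/567.
2.75⁸ = 214358881/65536 falls short of 2634760/567 but 2.75⁹ ≈8994.86 reaches it, so n = 9.

9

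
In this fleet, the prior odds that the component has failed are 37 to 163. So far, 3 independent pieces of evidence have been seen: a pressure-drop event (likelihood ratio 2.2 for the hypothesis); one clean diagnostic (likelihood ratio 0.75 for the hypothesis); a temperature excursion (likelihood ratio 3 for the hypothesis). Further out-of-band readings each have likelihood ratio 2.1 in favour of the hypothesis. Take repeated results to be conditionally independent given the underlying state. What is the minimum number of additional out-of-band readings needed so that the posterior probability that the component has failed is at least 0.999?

Prior odds = 37/163.
Combined Bayes factor of the evidence already in hand = 2.2 × 0.75 × 3 = 4.95.
Odds after that evidence = (37/163) × 4.95 = 3663/3260.
Target odds = 0.999/0.001 = 999.
Need 2.1ⁿ ≥ 999 ÷ (3663/3260) = 9780/11.
2.1⁹ ≈794.28 falls short of 9780/11 but 2.1¹⁰ ≈1667.99 reaches it, so n = 10.

10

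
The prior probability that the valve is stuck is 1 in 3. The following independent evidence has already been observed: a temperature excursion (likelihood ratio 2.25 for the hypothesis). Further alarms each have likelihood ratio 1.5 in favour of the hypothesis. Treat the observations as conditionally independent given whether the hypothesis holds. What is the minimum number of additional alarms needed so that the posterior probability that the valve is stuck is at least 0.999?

Prior odds = (1/3)/(2/3) = 0.5.
Bayes factor of the evidence already in hand = 2.25.
Odds after that evidence = 0.5 × 2.25 = 1.125.
Target odds = 0.999/0.001 = 999.
Need 1.5ⁿ ≥ 999 ÷ 1.125 = 888.
1.5¹⁶ = 43046721/65536 falls short of 888 but 1.5¹⁷ = 129140163/131072 reaches it, so n = 17.

17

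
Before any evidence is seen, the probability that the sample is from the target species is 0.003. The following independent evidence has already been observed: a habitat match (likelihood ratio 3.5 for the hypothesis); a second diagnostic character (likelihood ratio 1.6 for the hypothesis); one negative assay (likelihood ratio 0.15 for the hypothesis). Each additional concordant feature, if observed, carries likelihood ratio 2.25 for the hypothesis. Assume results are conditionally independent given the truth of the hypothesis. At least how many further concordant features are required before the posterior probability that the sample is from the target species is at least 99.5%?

14

Prior odds = 0.003/0.997 = 3/997.
Combined Bayes factor of the evidence already in hand = 3.5 × 1.6 × 0.15 = 0.84.
Odds after that evidence = (3/997) × 0.84 = 63/24925.
Target odds = 0.995/0.005 = 199.
Need 2.25ⁿ ≥ 199 ÷ (63/24925) = 4960075/63.
2.25¹³ ≈37876.8 falls short of 4960075/63 but 2.25¹⁴ ≈85222.7 reaches it, so n = 14.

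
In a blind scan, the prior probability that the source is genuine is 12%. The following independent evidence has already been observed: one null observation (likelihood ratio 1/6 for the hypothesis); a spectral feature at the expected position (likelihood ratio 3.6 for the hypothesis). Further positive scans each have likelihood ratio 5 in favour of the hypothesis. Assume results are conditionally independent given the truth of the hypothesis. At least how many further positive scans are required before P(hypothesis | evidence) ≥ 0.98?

4

Prior odds = 0.12/0.88 = 3/22.
Combined Bayes factor of the evidence already in hand = (1/6) × 3.6 = 0.6.
Odds after that evidence = (3/22) × 0.6 = 9/110.
Target odds = 0.98/0.02 = 49.
Need 5ⁿ ≥ 49 ÷ (9/110) = 5390/9.
5³ = 125 falls short of 5390/9 but 5⁴ = 625 reaches it, so n = 4.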